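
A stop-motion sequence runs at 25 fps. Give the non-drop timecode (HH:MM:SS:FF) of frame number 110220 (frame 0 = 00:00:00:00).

01:13:28:20

110220 ÷ 25 = 4408 full seconds, remainder 20 frames.
4408 s = 1 h 13 min 28 s.
Timecode: 01:13:28:20.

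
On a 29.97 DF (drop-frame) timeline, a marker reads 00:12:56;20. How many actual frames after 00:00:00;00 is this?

23278

As if non-drop at 30 labels/s: (0 × 3600 + 12 × 60 + 56) × 30 + 20 = 23300.
Minute boundaries passed: 12; those not divisible by 10: 12 − 1 = 11; dropped labels = 2 × 11 = 22.
Actual frame index = 23300 − 22 = 23278.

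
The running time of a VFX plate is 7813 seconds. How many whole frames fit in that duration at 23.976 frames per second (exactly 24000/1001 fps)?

187324 frames

Frames = 7813 × 24000/1001 = 14424000/77 ≈ 187324.6753.
Complete frames: 187324.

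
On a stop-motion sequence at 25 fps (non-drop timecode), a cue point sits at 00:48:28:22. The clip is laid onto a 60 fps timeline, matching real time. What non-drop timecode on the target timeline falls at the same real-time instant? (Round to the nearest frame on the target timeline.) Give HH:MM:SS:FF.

Source frame index: (0×3600 + 48×60 + 28) × 25 + 22 = 72722.
Real time: 72722 / (25) = 72722/25 s.
Target frame: (72722/25) × (60) = 872664/5 ≈ 174532.800 → 174533.
At 60 labels/s: frame 174533 → 00:48:28:53.

00:48:28:53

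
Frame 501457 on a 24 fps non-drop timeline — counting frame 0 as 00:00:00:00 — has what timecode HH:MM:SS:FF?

05:48:14:01

501457 ÷ 24 = 20894 full seconds, remainder 1 frame.
20894 s = 5 h 48 min 14 s.
Timecode: 05:48:14:01.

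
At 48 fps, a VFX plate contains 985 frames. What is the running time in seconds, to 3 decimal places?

Running time = 985 × 1/48 = 985/48 s ≈ 20.521 s.

20.521 seconds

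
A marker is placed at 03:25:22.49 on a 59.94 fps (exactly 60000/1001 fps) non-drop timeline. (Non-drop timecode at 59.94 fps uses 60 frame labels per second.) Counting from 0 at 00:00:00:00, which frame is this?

739369

Total seconds to the label: (3 × 3600 + 25 × 60 + 22) = 12322.
Frame index = 12322 × 60 + 49 = 739369.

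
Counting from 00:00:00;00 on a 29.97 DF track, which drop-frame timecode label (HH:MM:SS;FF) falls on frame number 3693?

Ten DF minutes hold 17982 frames, so frame 3693 lies in block 0 (frames 0–17981) with 3693 frames into that block.
The block's first minute is 1800 frames and the rest 1798 each; 3693 frames reaches minute 2, so 0 × 18 + 2 × 2 = 4 labels have been skipped so far.
Adding those back, label number 3693 + 4 = 3697 at 30 labels/s is 123 s + 7 f = 0 h 2 min 3 s frame 7, i.e. 00:02:03;07.

00:02:03;07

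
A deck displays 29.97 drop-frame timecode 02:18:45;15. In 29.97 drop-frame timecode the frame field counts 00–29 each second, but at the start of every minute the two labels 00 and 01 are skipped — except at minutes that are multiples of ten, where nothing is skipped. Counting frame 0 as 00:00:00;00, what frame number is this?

Complete 10-minute blocks: 13, each 17982 frames → 233766.
Remaining 8 whole minutes in the current block: 1800 + 7 × 1798 = 14386 frames.
Within the current minute: 45 × 30 + 15 − 2 = 1363 (labels ;00/;01 skipped at this minute). Total = 233766 + 14386 + 1363 = 249515.

249515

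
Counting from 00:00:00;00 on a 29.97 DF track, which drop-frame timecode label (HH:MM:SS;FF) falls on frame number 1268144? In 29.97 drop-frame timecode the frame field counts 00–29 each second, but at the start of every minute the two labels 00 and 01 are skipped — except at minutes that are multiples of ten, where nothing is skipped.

Ten DF minutes hold 17982 frames, so frame 1268144 lies in block 70 (frames 1258740–1276721) with 9404 frames into that block.
The block's first minute is 1800 frames and the rest 1798 each; 9404 frames reaches minute 5, so 70 × 18 + 5 × 2 = 1270 labels have been skipped so far.
Adding those back, label number 1268144 + 1270 = 1269414 at 30 labels/s is 42313 s + 24 f = 11 h 45 min 13 s frame 24, i.e. 11:45:13;24.

11:45:13;24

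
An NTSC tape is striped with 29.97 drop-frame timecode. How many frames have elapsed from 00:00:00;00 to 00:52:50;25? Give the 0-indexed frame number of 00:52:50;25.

95031

As if non-drop at 30 labels/s: (0 × 3600 + 52 × 60 + 50) × 30 + 25 = 95125.
Minute boundaries passed: 52; those not divisible by 10: 52 − 5 = 47; dropped labels = 2 × 47 = 94.
Actual frame index = 95125 − 94 = 95031.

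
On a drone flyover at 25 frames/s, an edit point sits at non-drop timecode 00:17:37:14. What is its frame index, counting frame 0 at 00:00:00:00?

frame 26439

Total seconds to the label: (0 × 3600 + 17 × 60 + 37) = 1057.
Frame index = 1057 × 25 + 14 = 26439.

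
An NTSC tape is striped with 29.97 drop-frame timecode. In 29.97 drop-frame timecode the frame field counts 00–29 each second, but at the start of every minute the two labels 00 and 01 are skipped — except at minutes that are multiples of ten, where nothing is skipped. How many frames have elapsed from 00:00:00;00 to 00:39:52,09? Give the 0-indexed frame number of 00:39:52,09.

As if non-drop at 30 labels/s: (0 × 3600 + 39 × 60 + 52) × 30 + 9 = 71769.
Minute boundaries passed: 39; those not divisible by 10: 39 − 3 = 36; dropped labels = 2 × 36 = 72.
Actual frame index = 71769 − 72 = 71697.

71697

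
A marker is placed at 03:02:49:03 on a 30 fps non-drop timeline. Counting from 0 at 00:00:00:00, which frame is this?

329073

Total seconds to the label: (3 × 3600 + 2 × 60 + 49) = 10969.
Frame index = 10969 × 30 + 3 = 329073.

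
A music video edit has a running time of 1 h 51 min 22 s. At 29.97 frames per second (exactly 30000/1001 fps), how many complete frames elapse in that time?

200259 frames

1 h 51 min 22 s = 6682 s.
Frames = 6682 × 30000/1001 = 15420000/77 ≈ 200259.7403.
Complete frames: 200259.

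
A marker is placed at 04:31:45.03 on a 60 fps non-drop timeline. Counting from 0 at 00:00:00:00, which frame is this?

frame 978303

Total seconds to the label: (4 × 3600 + 31 × 60 + 45) = 16305.
Frame index = 16305 × 60 + 3 = 978303.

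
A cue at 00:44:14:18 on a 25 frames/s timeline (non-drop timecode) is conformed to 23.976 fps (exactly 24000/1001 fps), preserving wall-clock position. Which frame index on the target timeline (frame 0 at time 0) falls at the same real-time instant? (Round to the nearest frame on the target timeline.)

Source frame index: (0×3600 + 44×60 + 14) × 25 + 18 = 66368.
Real time: 66368 / (25) = 66368/25 s.
Target frame: (66368/25) × (24000/1001) = 63713280/1001 ≈ 63649.630 → 63650.

frame 63650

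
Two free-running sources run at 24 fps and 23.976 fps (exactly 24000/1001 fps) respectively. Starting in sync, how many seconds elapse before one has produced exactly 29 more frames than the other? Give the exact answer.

29029/24 seconds

The gap grows by |24000/1001 − 24| = 24/1001 frames per second.
Time for a 29-frame gap: 29 ÷ (24/1001) = 29029/24 s.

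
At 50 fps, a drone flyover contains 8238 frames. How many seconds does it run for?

Running time = 8238 / (50) = 164.76 s.

164.76 seconds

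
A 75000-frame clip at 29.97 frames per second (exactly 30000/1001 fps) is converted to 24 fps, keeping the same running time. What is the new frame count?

60060 frames

Target frames = source frames × (target rate / source rate) = 75000 × (24)/(30000/1001) = 75000 × 1001/1250 = 60060.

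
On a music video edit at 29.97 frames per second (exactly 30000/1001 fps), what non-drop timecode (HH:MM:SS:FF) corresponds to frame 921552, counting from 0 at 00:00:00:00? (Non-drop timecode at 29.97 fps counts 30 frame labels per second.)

921552 ÷ 30 = 30718 full seconds, remainder 12 frames.
30718 s = 8 h 31 min 58 s.
Timecode: 08:31:58:12.

08:31:58:12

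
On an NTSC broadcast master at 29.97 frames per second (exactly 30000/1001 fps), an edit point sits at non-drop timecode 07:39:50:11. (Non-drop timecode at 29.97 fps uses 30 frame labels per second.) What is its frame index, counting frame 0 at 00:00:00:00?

Total seconds to the label: (7 × 3600 + 39 × 60 + 50) = 27590.
Frame index = 27590 × 30 + 11 = 827711.

frame 827711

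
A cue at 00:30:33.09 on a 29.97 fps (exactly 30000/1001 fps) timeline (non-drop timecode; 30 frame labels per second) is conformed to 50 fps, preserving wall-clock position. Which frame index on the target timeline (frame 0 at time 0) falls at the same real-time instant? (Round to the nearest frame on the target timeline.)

frame 91757

Source frame index: (0×3600 + 30×60 + 33) × 30 + 9 = 54999.
Real time: 54999 / (30000/1001) = 18351333/10000 s.
Target frame: (18351333/10000) × (50) = 18351333/200 ≈ 91756.665 → 91757.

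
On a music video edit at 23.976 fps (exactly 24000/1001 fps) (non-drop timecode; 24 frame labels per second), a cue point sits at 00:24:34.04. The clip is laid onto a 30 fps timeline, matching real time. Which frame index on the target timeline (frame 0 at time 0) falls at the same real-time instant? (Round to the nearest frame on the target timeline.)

Source frame index: (0×3600 + 24×60 + 34) × 24 + 4 = 35380.
Real time: 35380 / (24000/1001) = 1770769/1200 s.
Target frame: (1770769/1200) × (30) = 1770769/40 ≈ 44269.225 → 44269.

frame 44269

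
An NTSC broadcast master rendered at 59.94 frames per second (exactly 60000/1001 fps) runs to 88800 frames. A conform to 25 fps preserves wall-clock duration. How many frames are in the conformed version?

37037 frames

Target frames = source frames × (target rate / source rate) = 88800 × (25)/(60000/1001) = 88800 × 1001/2400 = 37037.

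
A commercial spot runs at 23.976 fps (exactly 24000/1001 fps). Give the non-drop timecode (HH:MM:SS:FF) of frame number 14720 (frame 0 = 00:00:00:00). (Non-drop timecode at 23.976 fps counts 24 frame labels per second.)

00:10:13:08

14720 ÷ 24 = 613 full seconds, remainder 8 frames.
613 s = 0 h 10 min 13 s.
Timecode: 00:10:13:08.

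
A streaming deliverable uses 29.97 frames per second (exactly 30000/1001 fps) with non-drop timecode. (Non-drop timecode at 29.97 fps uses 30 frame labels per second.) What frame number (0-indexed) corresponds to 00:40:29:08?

Total seconds to the label: (0 × 3600 + 40 × 60 + 29) = 2429.
Frame index = 2429 × 30 + 8 = 72878.

72878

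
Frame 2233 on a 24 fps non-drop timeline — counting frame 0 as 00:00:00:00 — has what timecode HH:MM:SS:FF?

00:01:33:01

2233 ÷ 24 = 93 full seconds, remainder 1 frame.
93 s = 0 h 1 min 33 s.
Timecode: 00:01:33:01.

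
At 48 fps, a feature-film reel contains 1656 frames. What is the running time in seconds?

Running time = 1656 / (48) = 34.5 s.

34.5 seconds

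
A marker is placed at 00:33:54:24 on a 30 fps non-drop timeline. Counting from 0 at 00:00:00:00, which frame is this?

frame 61044

Total seconds to the label: (0 × 3600 + 33 × 60 + 54) = 2034.
Frame index = 2034 × 30 + 24 = 61044.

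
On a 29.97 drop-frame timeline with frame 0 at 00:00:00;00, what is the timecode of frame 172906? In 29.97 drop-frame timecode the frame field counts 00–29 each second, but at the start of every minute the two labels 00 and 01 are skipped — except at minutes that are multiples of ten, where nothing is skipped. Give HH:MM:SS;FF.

Each 10-minute DF block holds 10 × 60 × 30 − 9 × 2 = 17982 frames. 172906 ÷ 17982 → 9 full blocks, remainder 11068.
Within the partial block the first minute is 1800 frames and each further minute 1798, so 6 further minute boundaries passed. Total skipped labels = 18 × 9 + 2 × 6 = 174.
Non-drop label index = 172906 + 174 = 173080; at 30 labels/s that is 01:36:09:10, i.e. DF 01:36:09;10.

01:36:09;10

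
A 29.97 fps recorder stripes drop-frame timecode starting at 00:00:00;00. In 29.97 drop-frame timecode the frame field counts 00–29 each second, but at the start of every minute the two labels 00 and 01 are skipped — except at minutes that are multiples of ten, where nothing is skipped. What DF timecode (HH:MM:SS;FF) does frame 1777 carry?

00:00:59;07

Ten DF minutes hold 17982 frames, so frame 1777 lies in block 0 (frames 0–17981) with 1777 frames into that block.
The block's first minute is 1800 frames and the rest 1798 each; 1777 frames reaches minute 0, so 0 × 18 + 0 × 2 = 0 labels have been skipped so far.
Adding those back, label number 1777 + 0 = 1777 at 30 labels/s is 59 s + 7 f = 0 h 0 min 59 s frame 7, i.e. 00:00:59;07.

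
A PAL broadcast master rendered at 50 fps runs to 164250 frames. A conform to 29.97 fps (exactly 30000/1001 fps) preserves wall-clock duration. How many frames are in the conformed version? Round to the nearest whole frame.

Frames at target rate = 164250 × (30000/1001) / (50) = 98550000/1001 ≈ 98451.548.
Nearest whole frame: 98452.

98452 frames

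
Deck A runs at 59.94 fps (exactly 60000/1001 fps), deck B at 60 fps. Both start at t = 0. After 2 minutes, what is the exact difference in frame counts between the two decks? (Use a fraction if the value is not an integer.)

2 min = 120 s.
A emits 60000/1001 × 120 = 7200000/1001 frames; B emits 60 × 120 = 7200.
Difference = 7200/1001 frames (≈ 7.1928); B is ahead of A.

7200/1001 frames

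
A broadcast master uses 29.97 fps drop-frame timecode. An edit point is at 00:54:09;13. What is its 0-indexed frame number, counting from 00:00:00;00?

Complete 10-minute blocks: 5, each 17982 frames → 89910.
Remaining 4 whole minutes in the current block: 1800 + 3 × 1798 = 7194 frames.
Within the current minute: 9 × 30 + 13 − 2 = 281 (labels ;00/;01 skipped at this minute). Total = 89910 + 7194 + 281 = 97385.

97385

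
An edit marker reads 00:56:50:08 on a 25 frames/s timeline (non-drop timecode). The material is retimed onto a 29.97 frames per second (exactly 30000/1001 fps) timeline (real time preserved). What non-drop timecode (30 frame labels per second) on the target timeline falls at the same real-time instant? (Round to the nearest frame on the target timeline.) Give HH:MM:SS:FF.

00:56:46:27

Source frame index: (0×3600 + 56×60 + 50) × 25 + 8 = 85258.
Real time: 85258 / (25) = 85258/25 s.
Target frame: (85258/25) × (30000/1001) = 102309600/1001 ≈ 102207.393 → 102207.
At 30 labels/s: frame 102207 → 00:56:46:27.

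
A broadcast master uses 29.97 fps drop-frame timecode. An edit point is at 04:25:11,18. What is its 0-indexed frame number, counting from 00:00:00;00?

476870

Complete 10-minute blocks: 26, each 17982 frames → 467532.
Remaining 5 whole minutes in the current block: 1800 + 4 × 1798 = 8992 frames.
Within the current minute: 11 × 30 + 18 − 2 = 346 (labels ;00/;01 skipped at this minute). Total = 467532 + 8992 + 346 = 476870.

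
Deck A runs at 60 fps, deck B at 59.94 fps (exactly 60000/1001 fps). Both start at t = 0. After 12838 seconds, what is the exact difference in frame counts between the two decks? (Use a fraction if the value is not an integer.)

110040/143 frames

A emits 60 × 12838 = 770280 frames; B emits 60000/1001 × 12838 = 110040000/143.
Difference = 110040/143 frames (≈ 769.5105); B is behind A.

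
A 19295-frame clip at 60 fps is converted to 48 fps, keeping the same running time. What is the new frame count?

Target frames = source frames × (target rate / source rate) = 19295 × (48)/(60) = 19295 × 4/5 = 15436.

15436 frames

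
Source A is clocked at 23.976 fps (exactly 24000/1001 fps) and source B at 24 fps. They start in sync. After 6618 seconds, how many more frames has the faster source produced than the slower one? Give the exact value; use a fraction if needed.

A emits 24000/1001 × 6618 = 158832000/1001 frames; B emits 24 × 6618 = 158832.
Difference = 158832/1001 frames (≈ 158.6733); B is ahead of A.

158832/1001 frames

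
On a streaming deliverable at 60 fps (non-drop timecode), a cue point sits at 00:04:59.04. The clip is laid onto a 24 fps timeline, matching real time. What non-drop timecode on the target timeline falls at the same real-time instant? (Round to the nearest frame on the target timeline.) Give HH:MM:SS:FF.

Source frame index: (0×3600 + 4×60 + 59) × 60 + 4 = 17944.
Real time: 17944 / (60) = 4486/15 s.
Target frame: (4486/15) × (24) = 35888/5 ≈ 7177.600 → 7178.
At 24 labels/s: frame 7178 → 00:04:59:02.

00:04:59:02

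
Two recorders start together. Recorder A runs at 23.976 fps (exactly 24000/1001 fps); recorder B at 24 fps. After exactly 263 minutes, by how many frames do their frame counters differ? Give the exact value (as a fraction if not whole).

378720/1001 frames

263 min = 15780 s.
A emits 24000/1001 × 15780 = 378720000/1001 frames; B emits 24 × 15780 = 378720.
Difference = 378720/1001 frames (≈ 378.3417); B is ahead of A.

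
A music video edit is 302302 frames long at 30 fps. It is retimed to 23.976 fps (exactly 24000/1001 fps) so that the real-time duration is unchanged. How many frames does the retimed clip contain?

241600 frames

Target frames = source frames × (target rate / source rate) = 302302 × (24000/1001)/(30) = 302302 × 800/1001 = 241600.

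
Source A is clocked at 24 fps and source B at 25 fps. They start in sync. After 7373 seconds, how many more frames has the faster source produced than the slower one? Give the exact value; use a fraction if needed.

A emits 24 × 7373 = 176952 frames; B emits 25 × 7373 = 184325.
Difference = 7373 frames; B is ahead of A.

7373 frames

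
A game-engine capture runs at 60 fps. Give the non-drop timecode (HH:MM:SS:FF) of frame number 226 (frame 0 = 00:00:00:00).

226 ÷ 60 = 3 full seconds, remainder 46 frames.
3 s = 0 h 0 min 3 s.
Timecode: 00:00:03:46.

00:00:03:46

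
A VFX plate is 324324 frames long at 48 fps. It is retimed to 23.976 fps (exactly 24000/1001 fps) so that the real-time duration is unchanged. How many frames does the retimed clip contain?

162000 frames

Target frames = source frames × (target rate / source rate) = 324324 × (24000/1001)/(48) = 324324 × 500/1001 = 162000.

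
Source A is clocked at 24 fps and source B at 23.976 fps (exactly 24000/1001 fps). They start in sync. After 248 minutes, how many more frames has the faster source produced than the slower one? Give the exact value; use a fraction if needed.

357120/1001 frames

248 min = 14880 s.
A emits 24 × 14880 = 357120 frames; B emits 24000/1001 × 14880 = 357120000/1001.
Difference = 357120/1001 frames (≈ 356.7632); B is behind A.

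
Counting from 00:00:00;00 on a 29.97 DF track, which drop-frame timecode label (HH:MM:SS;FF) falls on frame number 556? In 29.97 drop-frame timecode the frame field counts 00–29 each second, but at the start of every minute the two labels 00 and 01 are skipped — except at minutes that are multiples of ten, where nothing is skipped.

00:00:18;16

Ten DF minutes hold 17982 frames, so frame 556 lies in block 0 (frames 0–17981) with 556 frames into that block.
The block's first minute is 1800 frames and the rest 1798 each; 556 frames reaches minute 0, so 0 × 18 + 0 × 2 = 0 labels have been skipped so far.
Adding those back, label number 556 + 0 = 556 at 30 labels/s is 18 s + 16 f = 0 h 0 min 18 s frame 16, i.e. 00:00:18;16.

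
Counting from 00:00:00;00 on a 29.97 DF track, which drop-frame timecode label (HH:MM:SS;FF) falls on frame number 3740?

Each 10-minute DF block holds 10 × 60 × 30 − 9 × 2 = 17982 frames. 3740 ÷ 17982 → 0 full blocks, remainder 3740.
Within the partial block the first minute is 1800 frames and each further minute 1798, so 2 further minute boundaries passed. Total skipped labels = 18 × 0 + 2 × 2 = 4.
Non-drop label index = 3740 + 4 = 3744; at 30 labels/s that is 00:02:04:24, i.e. DF 00:02:04;24.

00:02:04;24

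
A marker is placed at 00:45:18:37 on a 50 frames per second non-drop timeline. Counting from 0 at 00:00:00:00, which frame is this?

Total seconds to the label: (0 × 3600 + 45 × 60 + 18) = 2718.
Frame index = 2718 × 50 + 37 = 135937.

frame 135937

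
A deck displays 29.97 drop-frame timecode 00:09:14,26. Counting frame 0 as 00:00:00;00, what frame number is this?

16628

Complete 10-minute blocks: 0, each 17982 frames → 0.
Remaining 9 whole minutes in the current block: 1800 + 8 × 1798 = 16184 frames.
Within the current minute: 14 × 30 + 26 − 2 = 444 (labels ;00/;01 skipped at this minute). Total = 0 + 16184 + 444 = 16628.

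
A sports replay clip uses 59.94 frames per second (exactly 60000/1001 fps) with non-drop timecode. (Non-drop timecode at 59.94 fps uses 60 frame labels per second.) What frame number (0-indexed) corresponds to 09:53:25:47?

2136347

Total seconds to the label: (9 × 3600 + 53 × 60 + 25) = 35605.
Frame index = 35605 × 60 + 47 = 2136347.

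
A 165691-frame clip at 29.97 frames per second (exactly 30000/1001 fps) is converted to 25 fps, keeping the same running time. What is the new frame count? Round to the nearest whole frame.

138214 frames

Frames at target rate = 165691 × (25) / (30000/1001) = 165856691/1200 ≈ 138213.909.
Nearest whole frame: 138214.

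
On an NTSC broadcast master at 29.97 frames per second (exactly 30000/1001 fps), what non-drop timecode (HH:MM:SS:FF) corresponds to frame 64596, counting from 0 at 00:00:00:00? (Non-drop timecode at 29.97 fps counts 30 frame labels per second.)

00:35:53:06

64596 ÷ 30 = 2153 full seconds, remainder 6 frames.
2153 s = 0 h 35 min 53 s.
Timecode: 00:35:53:06.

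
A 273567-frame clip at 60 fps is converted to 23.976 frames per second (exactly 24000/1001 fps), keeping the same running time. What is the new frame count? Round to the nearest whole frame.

Frames at target rate = 273567 × (24000/1001) / (60) = 15632400/143 ≈ 109317.483.
Nearest whole frame: 109317.

109317 frames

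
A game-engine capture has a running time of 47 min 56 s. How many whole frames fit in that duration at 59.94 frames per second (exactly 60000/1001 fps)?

172387 frames

47 min 56 s = 2876 s.
Frames = 2876 × 60000/1001 = 172560000/1001 ≈ 172387.6124.
Complete frames: 172387.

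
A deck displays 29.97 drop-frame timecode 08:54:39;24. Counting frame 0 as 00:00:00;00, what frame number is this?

As if non-drop at 30 labels/s: (8 × 3600 + 54 × 60 + 39) × 30 + 24 = 962394.
Minute boundaries passed: 534; those not divisible by 10: 534 − 53 = 481; dropped labels = 2 × 481 = 962.
Actual frame index = 962394 − 962 = 961432.

961432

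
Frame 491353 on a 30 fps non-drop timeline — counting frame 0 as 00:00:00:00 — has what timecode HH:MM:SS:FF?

04:32:58:13

491353 ÷ 30 = 16378 full seconds, remainder 13 frames.
16378 s = 4 h 32 min 58 s.
Timecode: 04:32:58:13.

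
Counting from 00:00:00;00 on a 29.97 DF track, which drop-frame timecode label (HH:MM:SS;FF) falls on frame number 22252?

Ten DF minutes hold 17982 frames, so frame 22252 lies in block 1 (frames 17982–35963) with 4270 frames into that block.
The block's first minute is 1800 frames and the rest 1798 each; 4270 frames reaches minute 2, so 1 × 18 + 2 × 2 = 22 labels have been skipped so far.
Adding those back, label number 22252 + 22 = 22274 at 30 labels/s is 742 s + 14 f = 0 h 12 min 22 s frame 14, i.e. 00:12:22;14.

00:12:22;14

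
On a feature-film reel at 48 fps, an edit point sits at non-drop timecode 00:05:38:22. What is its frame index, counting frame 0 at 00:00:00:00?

frame 16246

Total seconds to the label: (0 × 3600 + 5 × 60 + 38) = 338.
Frame index = 338 × 48 + 22 = 16246.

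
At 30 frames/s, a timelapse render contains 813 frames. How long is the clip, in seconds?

27.1 seconds

Running time = 813 / (30) = 27.1 s.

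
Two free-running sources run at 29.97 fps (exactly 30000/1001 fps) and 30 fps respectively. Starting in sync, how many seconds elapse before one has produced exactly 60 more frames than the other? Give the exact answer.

The gap grows by |30 − 30000/1001| = 30/1001 frames per second.
Time for a 60-frame gap: 60 ÷ (30/1001) = 2002 s.

2002 seconds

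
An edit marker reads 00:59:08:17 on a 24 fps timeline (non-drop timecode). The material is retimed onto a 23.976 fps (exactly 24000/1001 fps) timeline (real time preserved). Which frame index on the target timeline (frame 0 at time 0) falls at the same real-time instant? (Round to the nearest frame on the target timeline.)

frame 85084

Source frame index: (0×3600 + 59×60 + 8) × 24 + 17 = 85169.
Real time: 85169 / (24) = 85169/24 s.
Target frame: (85169/24) × (24000/1001) = 12167000/143 ≈ 85083.916 → 85084.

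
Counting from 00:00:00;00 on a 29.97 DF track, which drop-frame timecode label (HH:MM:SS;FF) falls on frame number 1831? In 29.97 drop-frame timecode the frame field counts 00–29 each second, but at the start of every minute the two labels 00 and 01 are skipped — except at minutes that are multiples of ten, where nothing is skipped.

00:01:01;03

Each 10-minute DF block holds 10 × 60 × 30 − 9 × 2 = 17982 frames. 1831 ÷ 17982 → 0 full blocks, remainder 1831.
Within the partial block the first minute is 1800 frames and each further minute 1798, so 1 further minute boundary passed. Total skipped labels = 18 × 0 + 2 × 1 = 2.
Non-drop label index = 1831 + 2 = 1833; at 30 labels/s that is 00:01:01:03, i.e. DF 00:01:01;03.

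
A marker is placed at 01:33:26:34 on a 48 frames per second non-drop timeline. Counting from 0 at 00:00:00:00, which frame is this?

269122

Total seconds to the label: (1 × 3600 + 33 × 60 + 26) = 5606.
Frame index = 5606 × 48 + 34 = 269122.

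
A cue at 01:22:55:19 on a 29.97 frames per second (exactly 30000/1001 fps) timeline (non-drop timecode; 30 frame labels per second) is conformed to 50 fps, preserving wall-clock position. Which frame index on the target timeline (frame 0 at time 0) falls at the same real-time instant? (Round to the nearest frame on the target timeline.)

frame 249030

Source frame index: (1×3600 + 22×60 + 55) × 30 + 19 = 149269.
Real time: 149269 / (30000/1001) = 149418269/30000 s.
Target frame: (149418269/30000) × (50) = 149418269/600 ≈ 249030.448 → 249030.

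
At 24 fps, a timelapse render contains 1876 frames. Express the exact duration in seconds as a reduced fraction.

469/6 seconds

Running time = 1876 ÷ (24) = 1876 × 1/24 = 469/6 s.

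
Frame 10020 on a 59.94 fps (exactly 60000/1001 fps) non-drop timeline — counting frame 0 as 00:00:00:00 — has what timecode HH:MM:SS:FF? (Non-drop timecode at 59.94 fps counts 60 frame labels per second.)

00:02:47:00

10020 ÷ 60 = 167 full seconds, remainder 0 frames.
167 s = 0 h 2 min 47 s.
Timecode: 00:02:47:00.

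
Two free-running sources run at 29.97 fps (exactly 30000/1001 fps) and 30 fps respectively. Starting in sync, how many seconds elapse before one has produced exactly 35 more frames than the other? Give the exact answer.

The gap grows by |30 − 30000/1001| = 30/1001 frames per second.
Time for a 35-frame gap: 35 ÷ (30/1001) = 7007/6 s.

7007/6 seconds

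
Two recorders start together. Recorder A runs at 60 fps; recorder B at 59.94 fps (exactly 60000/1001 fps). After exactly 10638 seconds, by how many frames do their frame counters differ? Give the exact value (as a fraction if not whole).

638280/1001 frames

A emits 60 × 10638 = 638280 frames; B emits 60000/1001 × 10638 = 638280000/1001.
Difference = 638280/1001 frames (≈ 637.6424); B is behind A.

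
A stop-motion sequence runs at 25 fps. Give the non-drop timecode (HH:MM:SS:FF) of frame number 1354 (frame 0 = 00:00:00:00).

1354 ÷ 25 = 54 full seconds, remainder 4 frames.
54 s = 0 h 0 min 54 s.
Timecode: 00:00:54:04.

00:00:54:04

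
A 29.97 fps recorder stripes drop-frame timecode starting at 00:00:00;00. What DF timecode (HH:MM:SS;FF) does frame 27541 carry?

Ten DF minutes hold 17982 frames, so frame 27541 lies in block 1 (frames 17982–35963) with 9559 frames into that block.
The block's first minute is 1800 frames and the rest 1798 each; 9559 frames reaches minute 5, so 1 × 18 + 5 × 2 = 28 labels have been skipped so far.
Adding those back, label number 27541 + 28 = 27569 at 30 labels/s is 918 s + 29 f = 0 h 15 min 18 s frame 29, i.e. 00:15:18;29.

00:15:18;29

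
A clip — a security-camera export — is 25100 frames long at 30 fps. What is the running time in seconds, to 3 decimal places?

836.667 seconds

Running time = 25100 × 1/30 = 2510/3 s ≈ 836.667 s.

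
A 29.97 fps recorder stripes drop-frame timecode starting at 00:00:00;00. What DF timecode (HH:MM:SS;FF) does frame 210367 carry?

Ten DF minutes hold 17982 frames, so frame 210367 lies in block 11 (frames 197802–215783) with 12565 frames into that block.
The block's first minute is 1800 frames and the rest 1798 each; 12565 frames reaches minute 6, so 11 × 18 + 6 × 2 = 210 labels have been skipped so far.
Adding those back, label number 210367 + 210 = 210577 at 30 labels/s is 7019 s + 7 f = 1 h 56 min 59 s frame 7, i.e. 01:56:59;07.

01:56:59;07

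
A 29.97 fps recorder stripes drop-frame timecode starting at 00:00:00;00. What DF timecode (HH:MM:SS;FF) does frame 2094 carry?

Ten DF minutes hold 17982 frames, so frame 2094 lies in block 0 (frames 0–17981) with 2094 frames into that block.
The block's first minute is 1800 frames and the rest 1798 each; 2094 frames reaches minute 1, so 0 × 18 + 1 × 2 = 2 labels have been skipped so far.
Adding those back, label number 2094 + 2 = 2096 at 30 labels/s is 69 s + 26 f = 0 h 1 min 9 s frame 26, i.e. 00:01:09;26.

00:01:09;26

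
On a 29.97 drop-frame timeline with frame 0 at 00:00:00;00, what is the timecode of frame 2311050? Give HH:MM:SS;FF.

21:25:12;04

Each 10-minute DF block holds 10 × 60 × 30 − 9 × 2 = 17982 frames. 2311050 ÷ 17982 → 128 full blocks, remainder 9354.
Within the partial block the first minute is 1800 frames and each further minute 1798, so 5 further minute boundaries passed. Total skipped labels = 18 × 128 + 2 × 5 = 2314.
Non-drop label index = 2311050 + 2314 = 2313364; at 30 labels/s that is 21:25:12:04, i.e. DF 21:25:12;04.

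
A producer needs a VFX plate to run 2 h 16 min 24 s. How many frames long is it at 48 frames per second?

392832 frames

2 h 16 min 24 s = 8184 s.
Frames = 8184 × 48 = 392832.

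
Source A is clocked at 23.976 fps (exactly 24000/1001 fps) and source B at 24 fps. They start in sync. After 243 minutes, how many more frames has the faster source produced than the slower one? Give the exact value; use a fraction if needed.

243 min = 14580 s.
A emits 24000/1001 × 14580 = 349920000/1001 frames; B emits 24 × 14580 = 349920.
Difference = 349920/1001 frames (≈ 349.5704); B is ahead of A.

349920/1001 frames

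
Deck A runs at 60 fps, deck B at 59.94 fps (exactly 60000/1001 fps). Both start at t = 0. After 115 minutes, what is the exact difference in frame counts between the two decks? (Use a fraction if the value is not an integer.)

115 min = 6900 s.
A emits 60 × 6900 = 414000 frames; B emits 60000/1001 × 6900 = 414000000/1001.
Difference = 414000/1001 frames (≈ 413.5864); B is behind A.

414000/1001 frames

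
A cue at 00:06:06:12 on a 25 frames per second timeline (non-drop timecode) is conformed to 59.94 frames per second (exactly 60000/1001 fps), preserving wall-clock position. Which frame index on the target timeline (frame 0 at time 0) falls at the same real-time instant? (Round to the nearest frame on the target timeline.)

Source frame index: (0×3600 + 6×60 + 6) × 25 + 12 = 9162.
Real time: 9162 / (25) = 9162/25 s.
Target frame: (9162/25) × (60000/1001) = 21988800/1001 ≈ 21966.833 → 21967.

frame 21967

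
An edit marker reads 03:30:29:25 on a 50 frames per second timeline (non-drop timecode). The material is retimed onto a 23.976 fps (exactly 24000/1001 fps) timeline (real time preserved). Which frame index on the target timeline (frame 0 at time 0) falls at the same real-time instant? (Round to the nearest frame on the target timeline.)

frame 302805

Source frame index: (3×3600 + 30×60 + 29) × 50 + 25 = 631475.
Real time: 631475 / (50) = 25259/2 s.
Target frame: (25259/2) × (24000/1001) = 23316000/77 ≈ 302805.195 → 302805.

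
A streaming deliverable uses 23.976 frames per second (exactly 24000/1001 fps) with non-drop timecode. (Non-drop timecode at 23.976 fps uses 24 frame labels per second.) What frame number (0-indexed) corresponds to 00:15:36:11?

frame 22475

Total seconds to the label: (0 × 3600 + 15 × 60 + 36) = 936.
Frame index = 936 × 24 + 11 = 22475.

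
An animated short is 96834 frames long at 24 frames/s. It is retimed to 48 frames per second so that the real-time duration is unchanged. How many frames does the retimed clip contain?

Target frames = source frames × (target rate / source rate) = 96834 × (48)/(24) = 96834 × 2 = 193668.

193668 frames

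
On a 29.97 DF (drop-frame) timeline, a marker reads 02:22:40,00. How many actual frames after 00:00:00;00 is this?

256544

As if non-drop at 30 labels/s: (2 × 3600 + 22 × 60 + 40) × 30 + 0 = 256800.
Minute boundaries passed: 142; those not divisible by 10: 142 − 14 = 128; dropped labels = 2 × 128 = 256.
Actual frame index = 256800 − 256 = 256544.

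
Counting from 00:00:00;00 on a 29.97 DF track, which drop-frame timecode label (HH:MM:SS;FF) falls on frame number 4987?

Ten DF minutes hold 17982 frames, so frame 4987 lies in block 0 (frames 0–17981) with 4987 frames into that block.
The block's first minute is 1800 frames and the rest 1798 each; 4987 frames reaches minute 2, so 0 × 18 + 2 × 2 = 4 labels have been skipped so far.
Adding those back, label number 4987 + 4 = 4991 at 30 labels/s is 166 s + 11 f = 0 h 2 min 46 s frame 11, i.e. 00:02:46;11.

00:02:46;11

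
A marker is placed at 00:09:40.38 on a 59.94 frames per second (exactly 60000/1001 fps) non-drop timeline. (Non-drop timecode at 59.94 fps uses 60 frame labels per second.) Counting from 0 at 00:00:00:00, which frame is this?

34838

Total seconds to the label: (0 × 3600 + 9 × 60 + 40) = 580.
Frame index = 580 × 60 + 38 = 34838.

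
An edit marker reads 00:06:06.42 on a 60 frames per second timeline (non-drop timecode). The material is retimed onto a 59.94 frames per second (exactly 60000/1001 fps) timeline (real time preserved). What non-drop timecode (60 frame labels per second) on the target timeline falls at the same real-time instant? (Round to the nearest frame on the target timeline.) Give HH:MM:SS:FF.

00:06:06:20

Source frame index: (0×3600 + 6×60 + 6) × 60 + 42 = 22002.
Real time: 22002 / (60) = 3667/10 s.
Target frame: (3667/10) × (60000/1001) = 22002000/1001 ≈ 21980.020 → 21980.
At 60 labels/s: frame 21980 → 00:06:06:20.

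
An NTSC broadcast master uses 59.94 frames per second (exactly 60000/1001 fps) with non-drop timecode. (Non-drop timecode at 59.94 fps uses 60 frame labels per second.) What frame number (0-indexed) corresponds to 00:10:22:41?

frame 37361

Total seconds to the label: (0 × 3600 + 10 × 60 + 22) = 622.
Frame index = 622 × 60 + 41 = 37361.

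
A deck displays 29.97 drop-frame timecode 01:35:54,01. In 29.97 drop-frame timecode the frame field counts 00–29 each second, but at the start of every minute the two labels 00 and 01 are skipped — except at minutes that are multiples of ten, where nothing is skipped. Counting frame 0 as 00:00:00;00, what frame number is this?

172449

Complete 10-minute blocks: 9, each 17982 frames → 161838.
Remaining 5 whole minutes in the current block: 1800 + 4 × 1798 = 8992 frames.
Within the current minute: 54 × 30 + 1 − 2 = 1619 (labels ;00/;01 skipped at this minute). Total = 161838 + 8992 + 1619 = 172449.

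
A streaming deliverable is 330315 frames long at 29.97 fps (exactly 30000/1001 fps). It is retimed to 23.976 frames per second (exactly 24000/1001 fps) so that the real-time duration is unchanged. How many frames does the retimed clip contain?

Target frames = source frames × (target rate / source rate) = 330315 × (24000/1001)/(30000/1001) = 330315 × 4/5 = 264252.

264252 frames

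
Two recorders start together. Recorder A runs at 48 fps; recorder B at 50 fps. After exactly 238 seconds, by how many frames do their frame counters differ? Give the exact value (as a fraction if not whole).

476 frames

A emits 48 × 238 = 11424 frames; B emits 50 × 238 = 11900.
Difference = 476 frames; B is ahead of A.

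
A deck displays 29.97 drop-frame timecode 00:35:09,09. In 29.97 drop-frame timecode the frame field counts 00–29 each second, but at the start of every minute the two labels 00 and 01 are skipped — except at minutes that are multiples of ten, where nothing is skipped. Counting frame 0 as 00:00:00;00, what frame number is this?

As if non-drop at 30 labels/s: (0 × 3600 + 35 × 60 + 9) × 30 + 9 = 63279.
Minute boundaries passed: 35; those not divisible by 10: 35 − 3 = 32; dropped labels = 2 × 32 = 64.
Actual frame index = 63279 − 64 = 63215.

63215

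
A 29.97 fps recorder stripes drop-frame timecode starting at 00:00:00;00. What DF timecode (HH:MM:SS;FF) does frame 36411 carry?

00:20:14;27

Each 10-minute DF block holds 10 × 60 × 30 − 9 × 2 = 17982 frames. 36411 ÷ 17982 → 2 full blocks, remainder 447.
Within the partial block the first minute is 1800 frames and each further minute 1798, so 0 further minute boundaries passed. Total skipped labels = 18 × 2 + 2 × 0 = 36.
Non-drop label index = 36411 + 36 = 36447; at 30 labels/s that is 00:20:14:27, i.e. DF 00:20:14;27.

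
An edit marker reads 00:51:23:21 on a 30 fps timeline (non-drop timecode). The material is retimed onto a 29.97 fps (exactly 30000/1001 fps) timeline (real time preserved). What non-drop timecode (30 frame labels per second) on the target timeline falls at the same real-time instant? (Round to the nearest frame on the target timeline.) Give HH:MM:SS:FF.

00:51:20:19

Source frame index: (0×3600 + 51×60 + 23) × 30 + 21 = 92511.
Real time: 92511 / (30) = 30837/10 s.
Target frame: (30837/10) × (30000/1001) = 92511000/1001 ≈ 92418.581 → 92419.
At 30 labels/s: frame 92419 → 00:51:20:19.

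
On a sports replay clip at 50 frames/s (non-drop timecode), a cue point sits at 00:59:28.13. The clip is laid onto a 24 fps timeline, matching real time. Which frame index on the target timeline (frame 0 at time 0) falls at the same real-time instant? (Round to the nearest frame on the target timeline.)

frame 85638

Source frame index: (0×3600 + 59×60 + 28) × 50 + 13 = 178413.
Real time: 178413 / (50) = 178413/50 s.
Target frame: (178413/50) × (24) = 2140956/25 ≈ 85638.240 → 85638.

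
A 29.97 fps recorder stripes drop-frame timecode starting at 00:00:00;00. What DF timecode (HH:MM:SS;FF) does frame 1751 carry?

Ten DF minutes hold 17982 frames, so frame 1751 lies in block 0 (frames 0–17981) with 1751 frames into that block.
The block's first minute is 1800 frames and the rest 1798 each; 1751 frames reaches minute 0, so 0 × 18 + 0 × 2 = 0 labels have been skipped so far.
Adding those back, label number 1751 + 0 = 1751 at 30 labels/s is 58 s + 11 f = 0 h 0 min 58 s frame 11, i.e. 00:00:58;11.

00:00:58;11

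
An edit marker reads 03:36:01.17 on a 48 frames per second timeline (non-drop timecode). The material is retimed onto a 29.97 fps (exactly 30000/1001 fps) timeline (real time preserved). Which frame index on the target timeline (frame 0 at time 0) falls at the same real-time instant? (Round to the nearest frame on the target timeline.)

Source frame index: (3×3600 + 36×60 + 1) × 48 + 17 = 622145.
Real time: 622145 / (48) = 622145/48 s.
Target frame: (622145/48) × (30000/1001) = 388840625/1001 ≈ 388452.173 → 388452.

frame 388452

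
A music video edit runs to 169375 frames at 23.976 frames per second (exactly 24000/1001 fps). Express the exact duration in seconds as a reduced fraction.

Running time = 169375 ÷ (24000/1001) = 169375 × 1001/24000 = 1356355/192 s.

1356355/192 seconds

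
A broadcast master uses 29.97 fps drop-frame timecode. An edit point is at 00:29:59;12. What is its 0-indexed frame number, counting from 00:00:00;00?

As if non-drop at 30 labels/s: (0 × 3600 + 29 × 60 + 59) × 30 + 12 = 53982.
Minute boundaries passed: 29; those not divisible by 10: 29 − 2 = 27; dropped labels = 2 × 27 = 54.
Actual frame index = 53982 − 54 = 53928.

53928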